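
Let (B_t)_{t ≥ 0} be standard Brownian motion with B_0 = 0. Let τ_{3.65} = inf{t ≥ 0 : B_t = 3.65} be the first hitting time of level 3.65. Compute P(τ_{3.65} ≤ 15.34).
P(τ_{3.65} ≤ 15.34) = 2(1 − Φ(3.65/√15.34)) = 2(1 − Φ(0.9319)) ≈ 0.3514

By the reflection principle for standard BM, P(τ_b ≤ t) = 2 · P(B_t ≥ b). Since B_t ~ N(0, t), P(B_t ≥ 3.65) = 1 − Φ(3.65/√t) = 1 − Φ(3.65/√15.34) = 1 − Φ(0.9319) ≈ 0.17569. Doubling: P(τ_{3.65} ≤ 15.34) ≈ 2 · 0.17569 = 0.35138 ≈ 0.3514.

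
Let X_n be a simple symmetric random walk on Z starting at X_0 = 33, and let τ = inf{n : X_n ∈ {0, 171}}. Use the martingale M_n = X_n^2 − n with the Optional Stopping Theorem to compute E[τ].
E[τ] = 4554

M_n = X_n^2 − n is a martingale (since E[X_{n+1}^2 | F_n] = X_n^2 + 1). By OST (τ has finite mean in a bounded region), E[M_τ] = E[M_0] = X_0^2 − 0 = 33^2 = 1089. Also E[M_τ] = E[X_τ^2] − E[τ]. The walk exits at 0 or 171, with P(hit 171 first) = 33/171, so E[X_τ^2] = 171^2 · 33/171 + 0 = 5643. Thus E[τ] = E[X_τ^2] − E[M_τ] = 5643 − 1089 = 4554 = 33(171 − 33) = 4554.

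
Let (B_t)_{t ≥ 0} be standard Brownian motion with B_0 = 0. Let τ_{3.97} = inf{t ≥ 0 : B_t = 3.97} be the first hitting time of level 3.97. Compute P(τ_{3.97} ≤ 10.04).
P(τ_{3.97} ≤ 10.04) = 2(1 − Φ(3.97/√10.04)) = 2(1 − Φ(1.2529)) ≈ 0.2102

By the reflection principle for standard BM, P(τ_b ≤ t) = 2 · P(B_t ≥ b). Since B_t ~ N(0, t), P(B_t ≥ 3.97) = 1 − Φ(3.97/√t) = 1 − Φ(3.97/√10.04) = 1 − Φ(1.2529) ≈ 0.10512. Doubling: P(τ_{3.97} ≤ 10.04) ≈ 2 · 0.10512 = 0.21024 ≈ 0.2102.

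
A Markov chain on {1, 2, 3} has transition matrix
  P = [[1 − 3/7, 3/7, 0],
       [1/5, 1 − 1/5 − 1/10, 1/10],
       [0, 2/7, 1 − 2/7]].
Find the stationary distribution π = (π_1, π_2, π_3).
π = (28/109, 60/109, 21/109)

This is a birth-death chain on three states, which satisfies detailed balance: π_1 · P_{12} = π_2 · P_{21} and π_2 · P_{23} = π_3 · P_{32}.
From π_1 · 3/7 = π_2 · 1/5: π_2/π_1 = (3/7)/(1/5) = 15/7.
From π_2 · 1/10 = π_3 · 2/7: π_3/π_2 = (1/10)/(2/7) = 7/20.
Take π_1 proportional to 1; then unnormalized π = (1, 15/7, 3/4). Normalize by dividing by the sum 109/28:
  π = (28/109, 60/109, 21/109).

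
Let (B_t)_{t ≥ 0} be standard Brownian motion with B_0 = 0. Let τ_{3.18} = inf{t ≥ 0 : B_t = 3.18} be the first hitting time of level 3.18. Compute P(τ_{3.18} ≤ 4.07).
P(τ_{3.18} ≤ 4.07) = 2(1 − Φ(3.18/√4.07)) = 2(1 − Φ(1.5763)) ≈ 0.1150

By the reflection principle for standard BM, P(τ_b ≤ t) = 2 · P(B_t ≥ b). Since B_t ~ N(0, t), P(B_t ≥ 3.18) = 1 − Φ(3.18/√t) = 1 − Φ(3.18/√4.07) = 1 − Φ(1.5763) ≈ 0.05748. Doubling: P(τ_{3.18} ≤ 4.07) ≈ 2 · 0.05748 = 0.11496 ≈ 0.1150.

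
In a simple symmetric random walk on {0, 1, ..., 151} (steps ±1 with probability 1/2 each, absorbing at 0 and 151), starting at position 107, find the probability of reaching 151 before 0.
P(hit 151 before 0) = 107/151

Let u_k = P(hit 151 before 0 | start at k). Then u_0 = 0, u_151 = 1, and u_k = u_{k-1}/2 + u_{k+1}/2 for 1 ≤ k ≤ 150. This harmonic recurrence is solved by u_k = k/151, giving u_107 = 107/151.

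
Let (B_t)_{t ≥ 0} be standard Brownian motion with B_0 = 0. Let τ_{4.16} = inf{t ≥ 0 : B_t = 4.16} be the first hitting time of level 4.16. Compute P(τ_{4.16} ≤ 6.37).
P(τ_{4.16} ≤ 6.37) = 2(1 − Φ(4.16/√6.37)) = 2(1 − Φ(1.6483)) ≈ 0.0993

By the reflection principle for standard BM, P(τ_b ≤ t) = 2 · P(B_t ≥ b). Since B_t ~ N(0, t), P(B_t ≥ 4.16) = 1 − Φ(4.16/√t) = 1 − Φ(4.16/√6.37) = 1 − Φ(1.6483) ≈ 0.04965. Doubling: P(τ_{4.16} ≤ 6.37) ≈ 2 · 0.04965 = 0.09930 ≈ 0.0993.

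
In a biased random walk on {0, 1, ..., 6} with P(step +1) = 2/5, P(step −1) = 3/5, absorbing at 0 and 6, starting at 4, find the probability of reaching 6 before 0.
P(hit 6 before 0) = (1 − (3/2)^4) / (1 − (3/2)^6) = 52/133

Let u_k denote P(reach 6 before 0 | start at k). Boundary: u_0 = 0, u_6 = 1. Recurrence: u_k = 2/5·u_{k+1} + 3/5·u_{k-1} for 1 ≤ k ≤ 5. Try u_k = A + B·r^k with r = q/p = (3/5)/(2/5) = 3/2. Substitution satisfies the recurrence; boundary conditions give:
  u_k = (1 − r^k) / (1 − r^N) = (1 − (3/2)^4) / (1 − (3/2)^6) = 52/133.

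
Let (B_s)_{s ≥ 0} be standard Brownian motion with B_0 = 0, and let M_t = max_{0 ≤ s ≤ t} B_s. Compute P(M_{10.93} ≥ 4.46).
P(M_{10.93} ≥ 4.46) = 2·P(B_{10.93} ≥ 4.46) = 2(1 − Φ(4.46/√10.93)) ≈ 0.1773

By the reflection principle for Brownian motion, P(M_t ≥ a) = 2 · P(B_t ≥ a) for a ≥ 0. Since B_t ~ N(0, t), P(B_t ≥ 4.46) = 1 − Φ(4.46/√t) = 1 − Φ(4.46/√10.93) = 1 − Φ(1.3490). So
  P(M_{10.93} ≥ 4.46) = 2(1 − Φ(1.3490)) ≈ 0.1773.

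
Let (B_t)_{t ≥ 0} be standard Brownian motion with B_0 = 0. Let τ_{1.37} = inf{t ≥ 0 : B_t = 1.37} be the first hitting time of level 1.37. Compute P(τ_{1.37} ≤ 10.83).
P(τ_{1.37} ≤ 10.83) = 2(1 − Φ(1.37/√10.83)) = 2(1 − Φ(0.4163)) ≈ 0.6772

By the reflection principle for standard BM, P(τ_b ≤ t) = 2 · P(B_t ≥ b). Since B_t ~ N(0, t), P(B_t ≥ 1.37) = 1 − Φ(1.37/√t) = 1 − Φ(1.37/√10.83) = 1 − Φ(0.4163) ≈ 0.33860. Doubling: P(τ_{1.37} ≤ 10.83) ≈ 2 · 0.33860 = 0.67720 ≈ 0.6772.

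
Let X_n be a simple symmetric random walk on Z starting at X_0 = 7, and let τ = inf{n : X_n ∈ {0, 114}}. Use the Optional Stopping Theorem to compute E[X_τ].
E[X_τ] = 7

X_n is a martingale and τ is a bounded-mean stopping time (indeed τ is finite a.s. with bounded expectation since the walk is in a bounded region). By the OST, E[X_τ] = E[X_0] = 7. Equivalently: E[X_τ] = 114 · P(hit 114 first) + 0 · P(hit 0 first) = 114 · (7/114) = 7.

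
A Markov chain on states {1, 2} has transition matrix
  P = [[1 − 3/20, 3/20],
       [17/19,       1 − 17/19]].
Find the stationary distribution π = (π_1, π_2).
π_1 = 340/397, π_2 = 57/397

Solve πP = π with π_1 + π_2 = 1. From πP = π: π_1 · (1 − 3/20) + π_2 · 17/19 = π_1 ⇒ π_2 · 17/19 = π_1 · 3/20 ⇒ π_2/π_1 = (3/20)/(17/19) = 57/340. Together with π_1 + π_2 = 1:
  π_1 = (17/19)/(3/20 + 17/19) = (17/19)/(397/380) = 340/397,
  π_2 = (3/20)/(3/20 + 17/19) = (3/20)/(397/380) = 57/397.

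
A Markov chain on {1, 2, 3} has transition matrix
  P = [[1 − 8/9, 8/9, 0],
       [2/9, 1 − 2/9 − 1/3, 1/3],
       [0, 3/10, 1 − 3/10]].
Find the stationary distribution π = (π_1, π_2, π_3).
π = (9/85, 36/85, 8/17)

This is a birth-death chain on three states, which satisfies detailed balance: π_1 · P_{12} = π_2 · P_{21} and π_2 · P_{23} = π_3 · P_{32}.
From π_1 · 8/9 = π_2 · 2/9: π_2/π_1 = (8/9)/(2/9) = 4.
From π_2 · 1/3 = π_3 · 3/10: π_3/π_2 = (1/3)/(3/10) = 10/9.
Take π_1 proportional to 1; then unnormalized π = (1, 4, 40/9). Normalize by dividing by the sum 85/9:
  π = (9/85, 36/85, 8/17).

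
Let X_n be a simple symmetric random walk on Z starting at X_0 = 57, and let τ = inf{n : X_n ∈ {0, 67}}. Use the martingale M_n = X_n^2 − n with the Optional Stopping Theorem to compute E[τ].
E[τ] = 570

M_n = X_n^2 − n is a martingale (since E[X_{n+1}^2 | F_n] = X_n^2 + 1). By OST (τ has finite mean in a bounded region), E[M_τ] = E[M_0] = X_0^2 − 0 = 57^2 = 3249. Also E[M_τ] = E[X_τ^2] − E[τ]. The walk exits at 0 or 67, with P(hit 67 first) = 57/67, so E[X_τ^2] = 67^2 · 57/67 + 0 = 3819. Thus E[τ] = E[X_τ^2] − E[M_τ] = 3819 − 3249 = 570 = 57(67 − 57) = 570.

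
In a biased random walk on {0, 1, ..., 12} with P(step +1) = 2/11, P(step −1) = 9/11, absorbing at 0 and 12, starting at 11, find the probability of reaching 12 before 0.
P(hit 12 before 0) = (1 − (9/2)^11) / (1 − (9/2)^12) = 8966016446/40347076055

Let u_k denote P(reach 12 before 0 | start at k). Boundary: u_0 = 0, u_12 = 1. Recurrence: u_k = 2/11·u_{k+1} + 9/11·u_{k-1} for 1 ≤ k ≤ 11. Try u_k = A + B·r^k with r = q/p = (9/11)/(2/11) = 9/2. Substitution satisfies the recurrence; boundary conditions give:
  u_k = (1 − r^k) / (1 − r^N) = (1 − (9/2)^11) / (1 − (9/2)^12) = 8966016446/40347076055.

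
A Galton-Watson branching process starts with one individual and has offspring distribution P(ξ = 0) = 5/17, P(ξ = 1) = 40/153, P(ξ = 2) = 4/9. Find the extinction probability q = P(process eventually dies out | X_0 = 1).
q = 45/68

The pgf is f(s) = 5/17 + 40/153·s + 4/9·s². The extinction probability q is the smallest fixed point of f in [0, 1]. Setting s = f(s):
  4/9·s² + (40/153 − 1)·s + 5/17 = 0
  4/9·s² − (5/17 + 4/9)·s + 5/17 = 0
which factors as (s − 1)·(4/9·s − 5/17) = 0, giving roots s = 1 and s = (5/17)/(4/9) = 45/68.
Mean offspring μ = 40/153 + 2·4/9 = 176/153 > 1 (supercritical), so q < 1. The extinction probability is the smaller root: q = (5/17)/(4/9) = 45/68.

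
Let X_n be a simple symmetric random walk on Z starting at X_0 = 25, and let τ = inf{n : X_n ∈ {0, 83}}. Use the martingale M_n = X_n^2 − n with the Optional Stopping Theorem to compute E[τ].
E[τ] = 1450

M_n = X_n^2 − n is a martingale (since E[X_{n+1}^2 | F_n] = X_n^2 + 1). By OST (τ has finite mean in a bounded region), E[M_τ] = E[M_0] = X_0^2 − 0 = 25^2 = 625. Also E[M_τ] = E[X_τ^2] − E[τ]. The walk exits at 0 or 83, with P(hit 83 first) = 25/83, so E[X_τ^2] = 83^2 · 25/83 + 0 = 2075. Thus E[τ] = E[X_τ^2] − E[M_τ] = 2075 − 625 = 1450 = 25(83 − 25) = 1450.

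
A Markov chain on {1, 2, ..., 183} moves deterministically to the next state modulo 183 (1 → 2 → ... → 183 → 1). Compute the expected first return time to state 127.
E[T_127 | X_0 = 127] = 183

The chain cycles deterministically, so starting at state 127 it returns in exactly 183 steps. Equivalently, the stationary distribution is uniform π_j = 1/183 for every state j, so by Kac's formula E[T_127] = 1/π_127 = 183.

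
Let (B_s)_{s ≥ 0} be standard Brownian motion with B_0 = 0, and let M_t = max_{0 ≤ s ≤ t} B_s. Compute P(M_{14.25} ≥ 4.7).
P(M_{14.25} ≥ 4.7) = 2·P(B_{14.25} ≥ 4.7) = 2(1 − Φ(4.7/√14.25)) ≈ 0.2131

By the reflection principle for Brownian motion, P(M_t ≥ a) = 2 · P(B_t ≥ a) for a ≥ 0. Since B_t ~ N(0, t), P(B_t ≥ 4.7) = 1 − Φ(4.7/√t) = 1 − Φ(4.7/√14.25) = 1 − Φ(1.2451). So
  P(M_{14.25} ≥ 4.7) = 2(1 − Φ(1.2451)) ≈ 0.2131.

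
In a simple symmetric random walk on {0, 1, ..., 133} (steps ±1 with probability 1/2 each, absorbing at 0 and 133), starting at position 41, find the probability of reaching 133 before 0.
P(hit 133 before 0) = 41/133

Let u_k = P(hit 133 before 0 | start at k). Then u_0 = 0, u_133 = 1, and u_k = u_{k-1}/2 + u_{k+1}/2 for 1 ≤ k ≤ 132. This harmonic recurrence is solved by u_k = k/133, giving u_41 = 41/133.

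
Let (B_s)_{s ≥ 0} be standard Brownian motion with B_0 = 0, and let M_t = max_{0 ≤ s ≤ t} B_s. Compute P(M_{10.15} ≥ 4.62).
P(M_{10.15} ≥ 4.62) = 2·P(B_{10.15} ≥ 4.62) = 2(1 − Φ(4.62/√10.15)) ≈ 0.1470

By the reflection principle for Brownian motion, P(M_t ≥ a) = 2 · P(B_t ≥ a) for a ≥ 0. Since B_t ~ N(0, t), P(B_t ≥ 4.62) = 1 − Φ(4.62/√t) = 1 − Φ(4.62/√10.15) = 1 − Φ(1.4501). So
  P(M_{10.15} ≥ 4.62) = 2(1 − Φ(1.4501)) ≈ 0.1470.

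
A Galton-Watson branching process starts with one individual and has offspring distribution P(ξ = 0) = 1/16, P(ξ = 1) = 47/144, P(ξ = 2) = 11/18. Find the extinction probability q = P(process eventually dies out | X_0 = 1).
q = 9/88

The pgf is f(s) = 1/16 + 47/144·s + 11/18·s². The extinction probability q is the smallest fixed point of f in [0, 1]. Setting s = f(s):
  11/18·s² + (47/144 − 1)·s + 1/16 = 0
  11/18·s² − (1/16 + 11/18)·s + 1/16 = 0
which factors as (s − 1)·(11/18·s − 1/16) = 0, giving roots s = 1 and s = (1/16)/(11/18) = 9/88.
Mean offspring μ = 47/144 + 2·11/18 = 223/144 > 1 (supercritical), so q < 1. The extinction probability is the smaller root: q = (1/16)/(11/18) = 9/88.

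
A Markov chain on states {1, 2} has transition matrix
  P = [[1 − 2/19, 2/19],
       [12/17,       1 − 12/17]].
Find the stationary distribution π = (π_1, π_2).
π_1 = 114/131, π_2 = 17/131

Solve πP = π with π_1 + π_2 = 1. From πP = π: π_1 · (1 − 2/19) + π_2 · 12/17 = π_1 ⇒ π_2 · 12/17 = π_1 · 2/19 ⇒ π_2/π_1 = (2/19)/(12/17) = 17/114. Together with π_1 + π_2 = 1:
  π_1 = (12/17)/(2/19 + 12/17) = (12/17)/(262/323) = 114/131,
  π_2 = (2/19)/(2/19 + 12/17) = (2/19)/(262/323) = 17/131.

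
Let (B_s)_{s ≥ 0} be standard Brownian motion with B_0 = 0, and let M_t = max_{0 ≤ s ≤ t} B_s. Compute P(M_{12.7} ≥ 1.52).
P(M_{12.7} ≥ 1.52) = 2·P(B_{12.7} ≥ 1.52) = 2(1 − Φ(1.52/√12.7)) ≈ 0.6697

By the reflection principle for Brownian motion, P(M_t ≥ a) = 2 · P(B_t ≥ a) for a ≥ 0. Since B_t ~ N(0, t), P(B_t ≥ 1.52) = 1 − Φ(1.52/√t) = 1 − Φ(1.52/√12.7) = 1 − Φ(0.4265). So
  P(M_{12.7} ≥ 1.52) = 2(1 − Φ(0.4265)) ≈ 0.6697.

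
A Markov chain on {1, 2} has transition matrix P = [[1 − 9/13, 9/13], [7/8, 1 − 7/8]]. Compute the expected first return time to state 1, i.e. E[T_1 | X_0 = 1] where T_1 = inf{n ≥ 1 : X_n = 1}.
E[T_1 | X_0 = 1] = 1/π_1 = 163/91

For an irreducible recurrent Markov chain with stationary distribution π, E[T_i | X_0 = i] = 1/π_i (Kac's formula). Here π_1 = (7/8)/(9/13 + 7/8) = (7/8)/(163/104) = 91/163, so E[T_1 | X_0 = 1] = 1/π_1 = (9/13 + 7/8)/(7/8) = (163/104)/(7/8) = 163/91.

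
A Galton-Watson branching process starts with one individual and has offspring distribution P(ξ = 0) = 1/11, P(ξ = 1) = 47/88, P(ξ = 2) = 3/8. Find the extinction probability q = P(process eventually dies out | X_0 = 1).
q = 8/33

The pgf is f(s) = 1/11 + 47/88·s + 3/8·s². The extinction probability q is the smallest fixed point of f in [0, 1]. Setting s = f(s):
  3/8·s² + (47/88 − 1)·s + 1/11 = 0
  3/8·s² − (1/11 + 3/8)·s + 1/11 = 0
which factors as (s − 1)·(3/8·s − 1/11) = 0, giving roots s = 1 and s = (1/11)/(3/8) = 8/33.
Mean offspring μ = 47/88 + 2·3/8 = 113/88 > 1 (supercritical), so q < 1. The extinction probability is the smaller root: q = (1/11)/(3/8) = 8/33.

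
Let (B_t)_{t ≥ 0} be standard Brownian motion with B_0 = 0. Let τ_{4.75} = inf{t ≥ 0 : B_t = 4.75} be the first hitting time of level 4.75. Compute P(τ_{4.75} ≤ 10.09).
P(τ_{4.75} ≤ 10.09) = 2(1 − Φ(4.75/√10.09)) = 2(1 − Φ(1.4954)) ≈ 0.1348

By the reflection principle for standard BM, P(τ_b ≤ t) = 2 · P(B_t ≥ b). Since B_t ~ N(0, t), P(B_t ≥ 4.75) = 1 − Φ(4.75/√t) = 1 − Φ(4.75/√10.09) = 1 − Φ(1.4954) ≈ 0.06741. Doubling: P(τ_{4.75} ≤ 10.09) ≈ 2 · 0.06741 = 0.13482 ≈ 0.1348.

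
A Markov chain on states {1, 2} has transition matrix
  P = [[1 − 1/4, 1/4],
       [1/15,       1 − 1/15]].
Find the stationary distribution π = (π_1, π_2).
π_1 = 4/19, π_2 = 15/19

Solve πP = π with π_1 + π_2 = 1. From πP = π: π_1 · (1 − 1/4) + π_2 · 1/15 = π_1 ⇒ π_2 · 1/15 = π_1 · 1/4 ⇒ π_2/π_1 = (1/4)/(1/15) = 15/4. Together with π_1 + π_2 = 1:
  π_1 = (1/15)/(1/4 + 1/15) = (1/15)/(19/60) = 4/19,
  π_2 = (1/4)/(1/4 + 1/15) = (1/4)/(19/60) = 15/19.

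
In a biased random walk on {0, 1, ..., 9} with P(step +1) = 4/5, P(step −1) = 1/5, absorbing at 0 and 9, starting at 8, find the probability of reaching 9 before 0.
P(hit 9 before 0) = (1 − (1/4)^8) / (1 − (1/4)^9) = 87380/87381

Let u_k denote P(reach 9 before 0 | start at k). Boundary: u_0 = 0, u_9 = 1. Recurrence: u_k = 4/5·u_{k+1} + 1/5·u_{k-1} for 1 ≤ k ≤ 8. Try u_k = A + B·r^k with r = q/p = (1/5)/(4/5) = 1/4. Substitution satisfies the recurrence; boundary conditions give:
  u_k = (1 − r^k) / (1 − r^N) = (1 − (1/4)^8) / (1 − (1/4)^9) = 87380/87381.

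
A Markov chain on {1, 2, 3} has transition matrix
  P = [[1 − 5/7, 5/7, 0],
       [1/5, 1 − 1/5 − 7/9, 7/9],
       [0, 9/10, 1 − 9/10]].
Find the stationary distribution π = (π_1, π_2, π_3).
π = (567/4342, 2025/4342, 875/2171)

This is a birth-death chain on three states, which satisfies detailed balance: π_1 · P_{12} = π_2 · P_{21} and π_2 · P_{23} = π_3 · P_{32}.
From π_1 · 5/7 = π_2 · 1/5: π_2/π_1 = (5/7)/(1/5) = 25/7.
From π_2 · 7/9 = π_3 · 9/10: π_3/π_2 = (7/9)/(9/10) = 70/81.
Take π_1 proportional to 1; then unnormalized π = (1, 25/7, 250/81). Normalize by dividing by the sum 4342/567:
  π = (567/4342, 2025/4342, 875/2171).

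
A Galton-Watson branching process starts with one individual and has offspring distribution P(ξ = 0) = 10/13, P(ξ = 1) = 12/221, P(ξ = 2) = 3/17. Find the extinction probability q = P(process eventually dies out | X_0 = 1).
q = 1

Mean offspring μ = 0·10/13 + 1·12/221 + 2·3/17 = 90/221 ≤ 1. For μ ≤ 1 with offspring not concentrated at 1, the Galton-Watson process goes extinct almost surely, so q = 1.
(Algebraic check: The pgf is f(s) = 10/13 + 12/221·s + 3/17·s². The extinction probability q is the smallest fixed point of f in [0, 1]. Setting s = f(s):
  3/17·s² + (12/221 − 1)·s + 10/13 = 0
  3/17·s² − (10/13 + 3/17)·s + 10/13 = 0
which factors as (s − 1)·(3/17·s − 10/13) = 0, giving roots s = 1 and s = (10/13)/(3/17) = 170/39. Since 170/39 ≥ 1, the smallest root in [0, 1] is s = 1.)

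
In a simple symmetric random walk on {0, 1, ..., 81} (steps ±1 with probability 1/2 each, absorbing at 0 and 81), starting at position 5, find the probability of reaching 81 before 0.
P(hit 81 before 0) = 5/81

Let u_k = P(hit 81 before 0 | start at k). Then u_0 = 0, u_81 = 1, and u_k = u_{k-1}/2 + u_{k+1}/2 for 1 ≤ k ≤ 80. This harmonic recurrence is solved by u_k = k/81, giving u_5 = 5/81.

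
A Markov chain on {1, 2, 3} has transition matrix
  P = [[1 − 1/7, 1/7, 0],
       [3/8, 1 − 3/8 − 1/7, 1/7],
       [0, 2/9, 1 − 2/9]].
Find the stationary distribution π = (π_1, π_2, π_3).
π = (147/239, 56/239, 36/239)

This is a birth-death chain on three states, which satisfies detailed balance: π_1 · P_{12} = π_2 · P_{21} and π_2 · P_{23} = π_3 · P_{32}.
From π_1 · 1/7 = π_2 · 3/8: π_2/π_1 = (1/7)/(3/8) = 8/21.
From π_2 · 1/7 = π_3 · 2/9: π_3/π_2 = (1/7)/(2/9) = 9/14.
Take π_1 proportional to 1; then unnormalized π = (1, 8/21, 12/49). Normalize by dividing by the sum 239/147:
  π = (147/239, 56/239, 36/239).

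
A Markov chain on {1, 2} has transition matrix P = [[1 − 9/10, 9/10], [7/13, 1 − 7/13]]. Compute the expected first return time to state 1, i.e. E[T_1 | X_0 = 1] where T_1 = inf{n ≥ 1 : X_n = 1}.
E[T_1 | X_0 = 1] = 1/π_1 = 187/70

For an irreducible recurrent Markov chain with stationary distribution π, E[T_i | X_0 = i] = 1/π_i (Kac's formula). Here π_1 = (7/13)/(9/10 + 7/13) = (7/13)/(187/130) = 70/187, so E[T_1 | X_0 = 1] = 1/π_1 = (9/10 + 7/13)/(7/13) = (187/130)/(7/13) = 187/70.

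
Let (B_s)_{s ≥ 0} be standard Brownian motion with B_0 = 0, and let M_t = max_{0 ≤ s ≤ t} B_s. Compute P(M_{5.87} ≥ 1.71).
P(M_{5.87} ≥ 1.71) = 2·P(B_{5.87} ≥ 1.71) = 2(1 − Φ(1.71/√5.87)) ≈ 0.4803

By the reflection principle for Brownian motion, P(M_t ≥ a) = 2 · P(B_t ≥ a) for a ≥ 0. Since B_t ~ N(0, t), P(B_t ≥ 1.71) = 1 − Φ(1.71/√t) = 1 − Φ(1.71/√5.87) = 1 − Φ(0.7058). So
  P(M_{5.87} ≥ 1.71) = 2(1 − Φ(0.7058)) ≈ 0.4803.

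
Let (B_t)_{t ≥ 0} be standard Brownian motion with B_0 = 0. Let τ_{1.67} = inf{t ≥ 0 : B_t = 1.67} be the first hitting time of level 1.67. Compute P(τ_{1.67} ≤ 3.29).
P(τ_{1.67} ≤ 3.29) = 2(1 − Φ(1.67/√3.29)) = 2(1 − Φ(0.9207)) ≈ 0.3572

By the reflection principle for standard BM, P(τ_b ≤ t) = 2 · P(B_t ≥ b). Since B_t ~ N(0, t), P(B_t ≥ 1.67) = 1 − Φ(1.67/√t) = 1 − Φ(1.67/√3.29) = 1 − Φ(0.9207) ≈ 0.17860. Doubling: P(τ_{1.67} ≤ 3.29) ≈ 2 · 0.17860 = 0.35720 ≈ 0.3572.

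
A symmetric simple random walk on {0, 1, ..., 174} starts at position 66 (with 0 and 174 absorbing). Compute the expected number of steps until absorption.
E[τ | X_0 = 66] = 7128

Let v_k = E[τ | X_0 = k]. Boundary: v_0 = v_174 = 0. Recurrence: v_k = 1 + (v_{k-1} + v_{k+1})/2 for 1 ≤ k ≤ 173. The particular solution to v_k − (v_{k-1} + v_{k+1})/2 = 1 is v_k = −k^2. Adding homogeneous solution A + B k and matching boundaries gives v_k = k (174 − k). Substituting k = 66: v_66 = 66 · 108 = 7128.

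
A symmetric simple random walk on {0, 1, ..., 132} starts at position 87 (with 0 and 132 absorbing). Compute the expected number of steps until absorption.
E[τ | X_0 = 87] = 3915

Let v_k = E[τ | X_0 = k]. Boundary: v_0 = v_132 = 0. Recurrence: v_k = 1 + (v_{k-1} + v_{k+1})/2 for 1 ≤ k ≤ 131. The particular solution to v_k − (v_{k-1} + v_{k+1})/2 = 1 is v_k = −k^2. Adding homogeneous solution A + B k and matching boundaries gives v_k = k (132 − k). Substituting k = 87: v_87 = 87 · 45 = 3915.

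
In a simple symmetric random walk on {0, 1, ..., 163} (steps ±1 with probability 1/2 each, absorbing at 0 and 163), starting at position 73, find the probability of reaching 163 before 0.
P(hit 163 before 0) = 73/163

Let u_k = P(hit 163 before 0 | start at k). Then u_0 = 0, u_163 = 1, and u_k = u_{k-1}/2 + u_{k+1}/2 for 1 ≤ k ≤ 162. This harmonic recurrence is solved by u_k = k/163, giving u_73 = 73/163.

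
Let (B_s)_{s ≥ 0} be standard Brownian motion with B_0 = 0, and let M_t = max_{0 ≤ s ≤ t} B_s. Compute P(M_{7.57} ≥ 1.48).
P(M_{7.57} ≥ 1.48) = 2·P(B_{7.57} ≥ 1.48) = 2(1 − Φ(1.48/√7.57)) ≈ 0.5906

By the reflection principle for Brownian motion, P(M_t ≥ a) = 2 · P(B_t ≥ a) for a ≥ 0. Since B_t ~ N(0, t), P(B_t ≥ 1.48) = 1 − Φ(1.48/√t) = 1 − Φ(1.48/√7.57) = 1 − Φ(0.5379). So
  P(M_{7.57} ≥ 1.48) = 2(1 − Φ(0.5379)) ≈ 0.5906.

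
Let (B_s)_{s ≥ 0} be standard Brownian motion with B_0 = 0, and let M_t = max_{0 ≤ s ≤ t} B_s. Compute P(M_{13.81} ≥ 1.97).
P(M_{13.81} ≥ 1.97) = 2·P(B_{13.81} ≥ 1.97) = 2(1 − Φ(1.97/√13.81)) ≈ 0.5960

By the reflection principle for Brownian motion, P(M_t ≥ a) = 2 · P(B_t ≥ a) for a ≥ 0. Since B_t ~ N(0, t), P(B_t ≥ 1.97) = 1 − Φ(1.97/√t) = 1 − Φ(1.97/√13.81) = 1 − Φ(0.5301). So
  P(M_{13.81} ≥ 1.97) = 2(1 − Φ(0.5301)) ≈ 0.5960.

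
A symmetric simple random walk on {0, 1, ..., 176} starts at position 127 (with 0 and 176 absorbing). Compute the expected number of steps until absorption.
E[τ | X_0 = 127] = 6223

Let v_k = E[τ | X_0 = k]. Boundary: v_0 = v_176 = 0. Recurrence: v_k = 1 + (v_{k-1} + v_{k+1})/2 for 1 ≤ k ≤ 175. The particular solution to v_k − (v_{k-1} + v_{k+1})/2 = 1 is v_k = −k^2. Adding homogeneous solution A + B k and matching boundaries gives v_k = k (176 − k). Substituting k = 127: v_127 = 127 · 49 = 6223.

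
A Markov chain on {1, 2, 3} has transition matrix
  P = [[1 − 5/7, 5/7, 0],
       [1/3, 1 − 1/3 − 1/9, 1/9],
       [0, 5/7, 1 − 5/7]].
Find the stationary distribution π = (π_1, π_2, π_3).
π = (21/73, 45/73, 7/73)

This is a birth-death chain on three states, which satisfies detailed balance: π_1 · P_{12} = π_2 · P_{21} and π_2 · P_{23} = π_3 · P_{32}.
From π_1 · 5/7 = π_2 · 1/3: π_2/π_1 = (5/7)/(1/3) = 15/7.
From π_2 · 1/9 = π_3 · 5/7: π_3/π_2 = (1/9)/(5/7) = 7/45.
Take π_1 proportional to 1; then unnormalized π = (1, 15/7, 1/3). Normalize by dividing by the sum 73/21:
  π = (21/73, 45/73, 7/73).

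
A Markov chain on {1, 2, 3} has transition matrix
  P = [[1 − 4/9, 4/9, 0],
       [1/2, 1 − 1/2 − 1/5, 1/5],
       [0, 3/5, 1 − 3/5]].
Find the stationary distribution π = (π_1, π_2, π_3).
π = (27/59, 24/59, 8/59)

This is a birth-death chain on three states, which satisfies detailed balance: π_1 · P_{12} = π_2 · P_{21} and π_2 · P_{23} = π_3 · P_{32}.
From π_1 · 4/9 = π_2 · 1/2: π_2/π_1 = (4/9)/(1/2) = 8/9.
From π_2 · 1/5 = π_3 · 3/5: π_3/π_2 = (1/5)/(3/5) = 1/3.
Take π_1 proportional to 1; then unnormalized π = (1, 8/9, 8/27). Normalize by dividing by the sum 59/27:
  π = (27/59, 24/59, 8/59).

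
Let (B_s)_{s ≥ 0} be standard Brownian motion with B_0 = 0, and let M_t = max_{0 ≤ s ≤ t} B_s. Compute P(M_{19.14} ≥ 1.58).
P(M_{19.14} ≥ 1.58) = 2·P(B_{19.14} ≥ 1.58) = 2(1 − Φ(1.58/√19.14)) ≈ 0.7180

By the reflection principle for Brownian motion, P(M_t ≥ a) = 2 · P(B_t ≥ a) for a ≥ 0. Since B_t ~ N(0, t), P(B_t ≥ 1.58) = 1 − Φ(1.58/√t) = 1 − Φ(1.58/√19.14) = 1 − Φ(0.3611). So
  P(M_{19.14} ≥ 1.58) = 2(1 − Φ(0.3611)) ≈ 0.7180.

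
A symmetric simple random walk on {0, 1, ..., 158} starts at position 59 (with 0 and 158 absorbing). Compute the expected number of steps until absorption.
E[τ | X_0 = 59] = 5841

Let v_k = E[τ | X_0 = k]. Boundary: v_0 = v_158 = 0. Recurrence: v_k = 1 + (v_{k-1} + v_{k+1})/2 for 1 ≤ k ≤ 157. The particular solution to v_k − (v_{k-1} + v_{k+1})/2 = 1 is v_k = −k^2. Adding homogeneous solution A + B k and matching boundaries gives v_k = k (158 − k). Substituting k = 59: v_59 = 59 · 99 = 5841.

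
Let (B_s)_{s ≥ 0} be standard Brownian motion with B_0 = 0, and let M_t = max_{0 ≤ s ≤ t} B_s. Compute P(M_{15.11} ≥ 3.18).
P(M_{15.11} ≥ 3.18) = 2·P(B_{15.11} ≥ 3.18) = 2(1 − Φ(3.18/√15.11)) ≈ 0.4133

By the reflection principle for Brownian motion, P(M_t ≥ a) = 2 · P(B_t ≥ a) for a ≥ 0. Since B_t ~ N(0, t), P(B_t ≥ 3.18) = 1 − Φ(3.18/√t) = 1 − Φ(3.18/√15.11) = 1 − Φ(0.8181). So
  P(M_{15.11} ≥ 3.18) = 2(1 − Φ(0.8181)) ≈ 0.4133.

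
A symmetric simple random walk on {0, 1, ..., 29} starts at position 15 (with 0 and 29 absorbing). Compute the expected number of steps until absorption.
E[τ | X_0 = 15] = 210

Let v_k = E[τ | X_0 = k]. Boundary: v_0 = v_29 = 0. Recurrence: v_k = 1 + (v_{k-1} + v_{k+1})/2 for 1 ≤ k ≤ 28. The particular solution to v_k − (v_{k-1} + v_{k+1})/2 = 1 is v_k = −k^2. Adding homogeneous solution A + B k and matching boundaries gives v_k = k (29 − k). Substituting k = 15: v_15 = 15 · 14 = 210.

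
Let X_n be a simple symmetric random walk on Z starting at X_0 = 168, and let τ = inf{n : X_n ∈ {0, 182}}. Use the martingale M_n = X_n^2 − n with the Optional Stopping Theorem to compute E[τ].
E[τ] = 2352

M_n = X_n^2 − n is a martingale (since E[X_{n+1}^2 | F_n] = X_n^2 + 1). By OST (τ has finite mean in a bounded region), E[M_τ] = E[M_0] = X_0^2 − 0 = 168^2 = 28224. Also E[M_τ] = E[X_τ^2] − E[τ]. The walk exits at 0 or 182, with P(hit 182 first) = 168/182, so E[X_τ^2] = 182^2 · 168/182 + 0 = 30576. Thus E[τ] = E[X_τ^2] − E[M_τ] = 30576 − 28224 = 2352 = 168(182 − 168) = 2352.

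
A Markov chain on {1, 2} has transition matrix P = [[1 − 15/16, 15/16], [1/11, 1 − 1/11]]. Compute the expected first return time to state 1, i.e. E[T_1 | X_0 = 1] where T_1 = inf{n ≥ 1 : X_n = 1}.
E[T_1 | X_0 = 1] = 1/π_1 = 181/16

For an irreducible recurrent Markov chain with stationary distribution π, E[T_i | X_0 = i] = 1/π_i (Kac's formula). Here π_1 = (1/11)/(15/16 + 1/11) = (1/11)/(181/176) = 16/181, so E[T_1 | X_0 = 1] = 1/π_1 = (15/16 + 1/11)/(1/11) = (181/176)/(1/11) = 181/16.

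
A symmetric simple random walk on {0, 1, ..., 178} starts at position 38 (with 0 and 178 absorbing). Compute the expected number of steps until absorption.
E[τ | X_0 = 38] = 5320

Let v_k = E[τ | X_0 = k]. Boundary: v_0 = v_178 = 0. Recurrence: v_k = 1 + (v_{k-1} + v_{k+1})/2 for 1 ≤ k ≤ 177. The particular solution to v_k − (v_{k-1} + v_{k+1})/2 = 1 is v_k = −k^2. Adding homogeneous solution A + B k and matching boundaries gives v_k = k (178 − k). Substituting k = 38: v_38 = 38 · 140 = 5320.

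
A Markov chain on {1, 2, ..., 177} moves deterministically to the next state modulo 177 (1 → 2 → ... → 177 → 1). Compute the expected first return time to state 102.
E[T_102 | X_0 = 102] = 177

The chain cycles deterministically, so starting at state 102 it returns in exactly 177 steps. Equivalently, the stationary distribution is uniform π_j = 1/177 for every state j, so by Kac's formula E[T_102] = 1/π_102 = 177.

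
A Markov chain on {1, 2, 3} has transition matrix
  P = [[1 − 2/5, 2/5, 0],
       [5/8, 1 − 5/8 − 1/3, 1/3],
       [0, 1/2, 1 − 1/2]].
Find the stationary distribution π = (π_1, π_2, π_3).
π = (15/31, 48/155, 32/155)

This is a birth-death chain on three states, which satisfies detailed balance: π_1 · P_{12} = π_2 · P_{21} and π_2 · P_{23} = π_3 · P_{32}.
From π_1 · 2/5 = π_2 · 5/8: π_2/π_1 = (2/5)/(5/8) = 16/25.
From π_2 · 1/3 = π_3 · 1/2: π_3/π_2 = (1/3)/(1/2) = 2/3.
Take π_1 proportional to 1; then unnormalized π = (1, 16/25, 32/75). Normalize by dividing by the sum 31/15:
  π = (15/31, 48/155, 32/155).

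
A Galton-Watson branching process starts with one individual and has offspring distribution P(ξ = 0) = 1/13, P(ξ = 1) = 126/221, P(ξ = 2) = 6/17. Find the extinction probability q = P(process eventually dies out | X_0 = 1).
q = 17/78

The pgf is f(s) = 1/13 + 126/221·s + 6/17·s². The extinction probability q is the smallest fixed point of f in [0, 1]. Setting s = f(s):
  6/17·s² + (126/221 − 1)·s + 1/13 = 0
  6/17·s² − (1/13 + 6/17)·s + 1/13 = 0
which factors as (s − 1)·(6/17·s − 1/13) = 0, giving roots s = 1 and s = (1/13)/(6/17) = 17/78.
Mean offspring μ = 126/221 + 2·6/17 = 282/221 > 1 (supercritical), so q < 1. The extinction probability is the smaller root: q = (1/13)/(6/17) = 17/78.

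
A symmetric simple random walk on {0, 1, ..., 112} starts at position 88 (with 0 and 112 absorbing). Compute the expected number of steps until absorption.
E[τ | X_0 = 88] = 2112

Let v_k = E[τ | X_0 = k]. Boundary: v_0 = v_112 = 0. Recurrence: v_k = 1 + (v_{k-1} + v_{k+1})/2 for 1 ≤ k ≤ 111. The particular solution to v_k − (v_{k-1} + v_{k+1})/2 = 1 is v_k = −k^2. Adding homogeneous solution A + B k and matching boundaries gives v_k = k (112 − k). Substituting k = 88: v_88 = 88 · 24 = 2112.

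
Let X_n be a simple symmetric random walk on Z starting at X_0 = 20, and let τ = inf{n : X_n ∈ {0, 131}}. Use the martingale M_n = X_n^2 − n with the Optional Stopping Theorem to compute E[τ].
E[τ] = 2220

M_n = X_n^2 − n is a martingale (since E[X_{n+1}^2 | F_n] = X_n^2 + 1). By OST (τ has finite mean in a bounded region), E[M_τ] = E[M_0] = X_0^2 − 0 = 20^2 = 400. Also E[M_τ] = E[X_τ^2] − E[τ]. The walk exits at 0 or 131, with P(hit 131 first) = 20/131, so E[X_τ^2] = 131^2 · 20/131 + 0 = 2620. Thus E[τ] = E[X_τ^2] − E[M_τ] = 2620 − 400 = 2220 = 20(131 − 20) = 2220.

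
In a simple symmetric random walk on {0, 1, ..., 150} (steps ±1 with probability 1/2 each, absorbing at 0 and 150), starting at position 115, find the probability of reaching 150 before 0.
P(hit 150 before 0) = 115/150 = 23/30

Let u_k = P(hit 150 before 0 | start at k). Then u_0 = 0, u_150 = 1, and u_k = u_{k-1}/2 + u_{k+1}/2 for 1 ≤ k ≤ 149. This harmonic recurrence is solved by u_k = k/150, giving u_115 = 115/150 = 23/30.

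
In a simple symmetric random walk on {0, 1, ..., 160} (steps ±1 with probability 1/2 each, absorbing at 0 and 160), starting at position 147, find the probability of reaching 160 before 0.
P(hit 160 before 0) = 147/160

Let u_k = P(hit 160 before 0 | start at k). Then u_0 = 0, u_160 = 1, and u_k = u_{k-1}/2 + u_{k+1}/2 for 1 ≤ k ≤ 159. This harmonic recurrence is solved by u_k = k/160, giving u_147 = 147/160.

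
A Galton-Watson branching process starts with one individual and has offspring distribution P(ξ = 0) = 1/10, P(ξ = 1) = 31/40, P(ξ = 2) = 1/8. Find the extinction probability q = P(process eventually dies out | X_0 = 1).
q = 4/5

The pgf is f(s) = 1/10 + 31/40·s + 1/8·s². The extinction probability q is the smallest fixed point of f in [0, 1]. Setting s = f(s):
  1/8·s² + (31/40 − 1)·s + 1/10 = 0
  1/8·s² − (1/10 + 1/8)·s + 1/10 = 0
which factors as (s − 1)·(1/8·s − 1/10) = 0, giving roots s = 1 and s = (1/10)/(1/8) = 4/5.
Mean offspring μ = 31/40 + 2·1/8 = 41/40 > 1 (supercritical), so q < 1. The extinction probability is the smaller root: q = (1/10)/(1/8) = 4/5.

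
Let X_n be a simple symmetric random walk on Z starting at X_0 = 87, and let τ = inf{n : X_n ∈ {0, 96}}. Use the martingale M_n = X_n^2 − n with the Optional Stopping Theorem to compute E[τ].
E[τ] = 783

M_n = X_n^2 − n is a martingale (since E[X_{n+1}^2 | F_n] = X_n^2 + 1). By OST (τ has finite mean in a bounded region), E[M_τ] = E[M_0] = X_0^2 − 0 = 87^2 = 7569. Also E[M_τ] = E[X_τ^2] − E[τ]. The walk exits at 0 or 96, with P(hit 96 first) = 87/96, so E[X_τ^2] = 96^2 · 87/96 + 0 = 8352. Thus E[τ] = E[X_τ^2] − E[M_τ] = 8352 − 7569 = 783 = 87(96 − 87) = 783.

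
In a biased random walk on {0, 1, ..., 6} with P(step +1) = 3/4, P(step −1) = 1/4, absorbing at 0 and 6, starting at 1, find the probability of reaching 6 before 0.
P(hit 6 before 0) = (1 − (1/3)^1) / (1 − (1/3)^6) = 243/364

Let u_k denote P(reach 6 before 0 | start at k). Boundary: u_0 = 0, u_6 = 1. Recurrence: u_k = 3/4·u_{k+1} + 1/4·u_{k-1} for 1 ≤ k ≤ 5. Try u_k = A + B·r^k with r = q/p = (1/4)/(3/4) = 1/3. Substitution satisfies the recurrence; boundary conditions give:
  u_k = (1 − r^k) / (1 − r^N) = (1 − (1/3)^1) / (1 − (1/3)^6) = 243/364.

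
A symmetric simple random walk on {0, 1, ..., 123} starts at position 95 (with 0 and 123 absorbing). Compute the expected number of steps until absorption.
E[τ | X_0 = 95] = 2660

Let v_k = E[τ | X_0 = k]. Boundary: v_0 = v_123 = 0. Recurrence: v_k = 1 + (v_{k-1} + v_{k+1})/2 for 1 ≤ k ≤ 122. The particular solution to v_k − (v_{k-1} + v_{k+1})/2 = 1 is v_k = −k^2. Adding homogeneous solution A + B k and matching boundaries gives v_k = k (123 − k). Substituting k = 95: v_95 = 95 · 28 = 2660.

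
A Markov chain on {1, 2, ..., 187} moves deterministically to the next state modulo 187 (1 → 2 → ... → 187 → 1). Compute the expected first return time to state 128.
E[T_128 | X_0 = 128] = 187

The chain cycles deterministically, so starting at state 128 it returns in exactly 187 steps. Equivalently, the stationary distribution is uniform π_j = 1/187 for every state j, so by Kac's formula E[T_128] = 1/π_128 = 187.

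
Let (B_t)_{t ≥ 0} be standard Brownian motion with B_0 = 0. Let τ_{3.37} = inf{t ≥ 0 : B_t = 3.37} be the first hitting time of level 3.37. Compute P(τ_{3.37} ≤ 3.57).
P(τ_{3.37} ≤ 3.57) = 2(1 − Φ(3.37/√3.57)) = 2(1 − Φ(1.7836)) ≈ 0.0745

By the reflection principle for standard BM, P(τ_b ≤ t) = 2 · P(B_t ≥ b). Since B_t ~ N(0, t), P(B_t ≥ 3.37) = 1 − Φ(3.37/√t) = 1 − Φ(3.37/√3.57) = 1 − Φ(1.7836) ≈ 0.03724. Doubling: P(τ_{3.37} ≤ 3.57) ≈ 2 · 0.03724 = 0.07448 ≈ 0.0745.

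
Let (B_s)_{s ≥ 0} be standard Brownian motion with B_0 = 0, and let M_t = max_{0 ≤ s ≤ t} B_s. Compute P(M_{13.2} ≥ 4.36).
P(M_{13.2} ≥ 4.36) = 2·P(B_{13.2} ≥ 4.36) = 2(1 − Φ(4.36/√13.2)) ≈ 0.2301

By the reflection principle for Brownian motion, P(M_t ≥ a) = 2 · P(B_t ≥ a) for a ≥ 0. Since B_t ~ N(0, t), P(B_t ≥ 4.36) = 1 − Φ(4.36/√t) = 1 − Φ(4.36/√13.2) = 1 − Φ(1.2001). So
  P(M_{13.2} ≥ 4.36) = 2(1 − Φ(1.2001)) ≈ 0.2301.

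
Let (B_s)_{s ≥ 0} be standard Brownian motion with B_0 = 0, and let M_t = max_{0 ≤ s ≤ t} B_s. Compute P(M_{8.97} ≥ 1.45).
P(M_{8.97} ≥ 1.45) = 2·P(B_{8.97} ≥ 1.45) = 2(1 − Φ(1.45/√8.97)) ≈ 0.6283

By the reflection principle for Brownian motion, P(M_t ≥ a) = 2 · P(B_t ≥ a) for a ≥ 0. Since B_t ~ N(0, t), P(B_t ≥ 1.45) = 1 − Φ(1.45/√t) = 1 − Φ(1.45/√8.97) = 1 − Φ(0.4841). So
  P(M_{8.97} ≥ 1.45) = 2(1 − Φ(0.4841)) ≈ 0.6283.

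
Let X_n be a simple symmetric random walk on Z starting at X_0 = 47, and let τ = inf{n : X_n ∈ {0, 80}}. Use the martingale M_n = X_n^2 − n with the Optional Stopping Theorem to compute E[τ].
E[τ] = 1551

M_n = X_n^2 − n is a martingale (since E[X_{n+1}^2 | F_n] = X_n^2 + 1). By OST (τ has finite mean in a bounded region), E[M_τ] = E[M_0] = X_0^2 − 0 = 47^2 = 2209. Also E[M_τ] = E[X_τ^2] − E[τ]. The walk exits at 0 or 80, with P(hit 80 first) = 47/80, so E[X_τ^2] = 80^2 · 47/80 + 0 = 3760. Thus E[τ] = E[X_τ^2] − E[M_τ] = 3760 − 2209 = 1551 = 47(80 − 47) = 1551.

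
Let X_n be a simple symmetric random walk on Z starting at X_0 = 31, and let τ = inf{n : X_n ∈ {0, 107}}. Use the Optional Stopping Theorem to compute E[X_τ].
E[X_τ] = 31

X_n is a martingale and τ is a bounded-mean stopping time (indeed τ is finite a.s. with bounded expectation since the walk is in a bounded region). By the OST, E[X_τ] = E[X_0] = 31. Equivalently: E[X_τ] = 107 · P(hit 107 first) + 0 · P(hit 0 first) = 107 · (31/107) = 31.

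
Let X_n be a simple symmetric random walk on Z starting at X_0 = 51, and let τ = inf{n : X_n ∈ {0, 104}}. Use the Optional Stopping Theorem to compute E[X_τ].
E[X_τ] = 51

X_n is a martingale and τ is a bounded-mean stopping time (indeed τ is finite a.s. with bounded expectation since the walk is in a bounded region). By the OST, E[X_τ] = E[X_0] = 51. Equivalently: E[X_τ] = 104 · P(hit 104 first) + 0 · P(hit 0 first) = 104 · (51/104) = 51.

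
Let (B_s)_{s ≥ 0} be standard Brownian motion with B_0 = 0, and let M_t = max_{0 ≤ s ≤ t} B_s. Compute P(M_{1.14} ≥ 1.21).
P(M_{1.14} ≥ 1.21) = 2·P(B_{1.14} ≥ 1.21) = 2(1 − Φ(1.21/√1.14)) ≈ 0.2571

By the reflection principle for Brownian motion, P(M_t ≥ a) = 2 · P(B_t ≥ a) for a ≥ 0. Since B_t ~ N(0, t), P(B_t ≥ 1.21) = 1 − Φ(1.21/√t) = 1 − Φ(1.21/√1.14) = 1 − Φ(1.1333). So
  P(M_{1.14} ≥ 1.21) = 2(1 − Φ(1.1333)) ≈ 0.2571.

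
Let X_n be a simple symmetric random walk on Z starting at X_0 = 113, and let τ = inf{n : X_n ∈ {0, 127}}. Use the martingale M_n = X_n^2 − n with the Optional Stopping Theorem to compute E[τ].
E[τ] = 1582

M_n = X_n^2 − n is a martingale (since E[X_{n+1}^2 | F_n] = X_n^2 + 1). By OST (τ has finite mean in a bounded region), E[M_τ] = E[M_0] = X_0^2 − 0 = 113^2 = 12769. Also E[M_τ] = E[X_τ^2] − E[τ]. The walk exits at 0 or 127, with P(hit 127 first) = 113/127, so E[X_τ^2] = 127^2 · 113/127 + 0 = 14351. Thus E[τ] = E[X_τ^2] − E[M_τ] = 14351 − 12769 = 1582 = 113(127 − 113) = 1582.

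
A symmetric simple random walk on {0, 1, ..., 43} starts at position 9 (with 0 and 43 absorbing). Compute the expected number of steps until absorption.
E[τ | X_0 = 9] = 306

Let v_k = E[τ | X_0 = k]. Boundary: v_0 = v_43 = 0. Recurrence: v_k = 1 + (v_{k-1} + v_{k+1})/2 for 1 ≤ k ≤ 42. The particular solution to v_k − (v_{k-1} + v_{k+1})/2 = 1 is v_k = −k^2. Adding homogeneous solution A + B k and matching boundaries gives v_k = k (43 − k). Substituting k = 9: v_9 = 9 · 34 = 306.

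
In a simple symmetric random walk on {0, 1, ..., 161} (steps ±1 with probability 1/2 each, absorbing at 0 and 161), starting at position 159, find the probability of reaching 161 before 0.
P(hit 161 before 0) = 159/161

Let u_k = P(hit 161 before 0 | start at k). Then u_0 = 0, u_161 = 1, and u_k = u_{k-1}/2 + u_{k+1}/2 for 1 ≤ k ≤ 160. This harmonic recurrence is solved by u_k = k/161, giving u_159 = 159/161.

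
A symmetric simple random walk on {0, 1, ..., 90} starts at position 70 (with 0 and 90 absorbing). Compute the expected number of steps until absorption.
E[τ | X_0 = 70] = 1400

Let v_k = E[τ | X_0 = k]. Boundary: v_0 = v_90 = 0. Recurrence: v_k = 1 + (v_{k-1} + v_{k+1})/2 for 1 ≤ k ≤ 89. The particular solution to v_k − (v_{k-1} + v_{k+1})/2 = 1 is v_k = −k^2. Adding homogeneous solution A + B k and matching boundaries gives v_k = k (90 − k). Substituting k = 70: v_70 = 70 · 20 = 1400.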